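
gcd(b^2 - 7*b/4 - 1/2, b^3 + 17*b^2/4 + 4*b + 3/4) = b + 1/4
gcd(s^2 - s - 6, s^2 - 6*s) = 1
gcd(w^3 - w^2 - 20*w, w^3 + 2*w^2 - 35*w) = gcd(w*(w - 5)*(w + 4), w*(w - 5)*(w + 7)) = w^2 - 5*w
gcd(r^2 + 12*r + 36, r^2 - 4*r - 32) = 1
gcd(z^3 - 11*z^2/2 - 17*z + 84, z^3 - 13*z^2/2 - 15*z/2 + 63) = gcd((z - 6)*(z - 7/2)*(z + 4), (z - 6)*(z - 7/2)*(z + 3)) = z^2 - 19*z/2 + 21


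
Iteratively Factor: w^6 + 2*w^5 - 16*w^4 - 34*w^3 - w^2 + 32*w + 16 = (w + 1)*(w^5 + w^4 - 17*w^3 - 17*w^2 + 16*w + 16) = (w + 1)*(w + 4)*(w^4 - 3*w^3 - 5*w^2 + 3*w + 4) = (w + 1)^2*(w + 4)*(w^3 - 4*w^2 - w + 4) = (w - 4)*(w + 1)^2*(w + 4)*(w^2 - 1) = (w - 4)*(w - 1)*(w + 1)^2*(w + 4)*(w + 1)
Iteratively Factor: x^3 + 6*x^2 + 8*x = (x + 2)*(x^2 + 4*x) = x*(x + 2)*(x + 4)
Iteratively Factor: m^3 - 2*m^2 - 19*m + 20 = (m + 4)*(m^2 - 6*m + 5) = (m - 1)*(m + 4)*(m - 5)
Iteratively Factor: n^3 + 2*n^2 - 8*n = (n - 2)*(n^2 + 4*n) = n*(n - 2)*(n + 4)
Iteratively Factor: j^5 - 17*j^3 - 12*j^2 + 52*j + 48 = (j - 2)*(j^4 + 2*j^3 - 13*j^2 - 38*j - 24) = (j - 2)*(j + 1)*(j^3 + j^2 - 14*j - 24) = (j - 2)*(j + 1)*(j + 3)*(j^2 - 2*j - 8) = (j - 4)*(j - 2)*(j + 1)*(j + 3)*(j + 2)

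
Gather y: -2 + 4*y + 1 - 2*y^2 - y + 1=-2*y^2 + 3*y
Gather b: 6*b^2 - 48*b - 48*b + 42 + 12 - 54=6*b^2 - 96*b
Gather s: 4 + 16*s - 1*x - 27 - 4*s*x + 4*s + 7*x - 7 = s*(20 - 4*x) + 6*x - 30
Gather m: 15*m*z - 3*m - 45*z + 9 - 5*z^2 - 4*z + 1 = m*(15*z - 3) - 5*z^2 - 49*z + 10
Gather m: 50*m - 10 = 50*m - 10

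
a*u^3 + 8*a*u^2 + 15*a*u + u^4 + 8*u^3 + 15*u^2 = u*(a + u)*(u + 3)*(u + 5)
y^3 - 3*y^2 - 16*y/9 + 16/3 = (y - 3)*(y - 4/3)*(y + 4/3)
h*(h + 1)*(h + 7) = h^3 + 8*h^2 + 7*h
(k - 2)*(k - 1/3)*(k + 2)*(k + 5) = k^4 + 14*k^3/3 - 17*k^2/3 - 56*k/3 + 20/3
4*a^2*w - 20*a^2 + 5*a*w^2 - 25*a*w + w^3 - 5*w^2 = (a + w)*(4*a + w)*(w - 5)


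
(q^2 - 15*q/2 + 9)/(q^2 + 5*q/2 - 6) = (q - 6)/(q + 4)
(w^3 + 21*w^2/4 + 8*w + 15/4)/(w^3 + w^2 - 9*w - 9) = (w + 5/4)/(w - 3)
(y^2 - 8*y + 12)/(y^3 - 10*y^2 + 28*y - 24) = 1/(y - 2)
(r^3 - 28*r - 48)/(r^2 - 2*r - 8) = (r^2 - 2*r - 24)/(r - 4)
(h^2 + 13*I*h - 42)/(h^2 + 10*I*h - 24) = (h + 7*I)/(h + 4*I)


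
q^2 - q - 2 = (q - 2)*(q + 1)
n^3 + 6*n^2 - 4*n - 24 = (n - 2)*(n + 2)*(n + 6)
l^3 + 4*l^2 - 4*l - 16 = (l - 2)*(l + 2)*(l + 4)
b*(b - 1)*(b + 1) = b^3 - b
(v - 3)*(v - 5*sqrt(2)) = v^2 - 5*sqrt(2)*v - 3*v + 15*sqrt(2)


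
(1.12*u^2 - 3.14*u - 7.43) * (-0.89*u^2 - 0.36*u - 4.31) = -0.9968*u^4 + 2.3914*u^3 + 2.9159*u^2 + 16.2082*u + 32.0233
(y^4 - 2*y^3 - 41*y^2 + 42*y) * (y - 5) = y^5 - 7*y^4 - 31*y^3 + 247*y^2 - 210*y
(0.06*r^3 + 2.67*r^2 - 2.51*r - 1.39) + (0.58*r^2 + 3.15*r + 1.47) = 0.06*r^3 + 3.25*r^2 + 0.64*r + 0.0800000000000001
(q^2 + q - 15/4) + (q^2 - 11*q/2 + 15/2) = 2*q^2 - 9*q/2 + 15/4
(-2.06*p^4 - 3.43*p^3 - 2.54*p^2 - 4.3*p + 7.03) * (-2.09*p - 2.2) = 4.3054*p^5 + 11.7007*p^4 + 12.8546*p^3 + 14.575*p^2 - 5.2327*p - 15.466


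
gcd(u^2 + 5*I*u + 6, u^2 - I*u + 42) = u + 6*I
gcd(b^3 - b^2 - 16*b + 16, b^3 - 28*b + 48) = b - 4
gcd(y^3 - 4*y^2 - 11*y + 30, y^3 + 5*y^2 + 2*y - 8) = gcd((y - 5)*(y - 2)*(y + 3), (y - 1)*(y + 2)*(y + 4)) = 1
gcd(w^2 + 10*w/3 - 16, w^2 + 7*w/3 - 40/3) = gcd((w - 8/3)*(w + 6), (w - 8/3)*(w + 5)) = w - 8/3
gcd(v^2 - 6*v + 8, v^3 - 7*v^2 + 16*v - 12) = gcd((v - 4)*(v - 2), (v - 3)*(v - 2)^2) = v - 2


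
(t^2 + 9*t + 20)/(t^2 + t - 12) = (t + 5)/(t - 3)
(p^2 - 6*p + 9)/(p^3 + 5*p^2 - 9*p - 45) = (p - 3)/(p^2 + 8*p + 15)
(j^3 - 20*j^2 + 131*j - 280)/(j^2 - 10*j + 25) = (j^2 - 15*j + 56)/(j - 5)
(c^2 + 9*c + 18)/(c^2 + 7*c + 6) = (c + 3)/(c + 1)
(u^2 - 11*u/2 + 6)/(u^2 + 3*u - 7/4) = 2*(2*u^2 - 11*u + 12)/(4*u^2 + 12*u - 7)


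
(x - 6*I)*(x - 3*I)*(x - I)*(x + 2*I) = x^4 - 8*I*x^3 - 7*x^2 - 36*I*x - 36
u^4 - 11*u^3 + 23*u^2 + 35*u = u*(u - 7)*(u - 5)*(u + 1)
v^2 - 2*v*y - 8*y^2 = (v - 4*y)*(v + 2*y)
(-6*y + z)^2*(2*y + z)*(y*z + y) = 72*y^4*z + 72*y^4 + 12*y^3*z^2 + 12*y^3*z - 10*y^2*z^3 - 10*y^2*z^2 + y*z^4 + y*z^3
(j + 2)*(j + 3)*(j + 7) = j^3 + 12*j^2 + 41*j + 42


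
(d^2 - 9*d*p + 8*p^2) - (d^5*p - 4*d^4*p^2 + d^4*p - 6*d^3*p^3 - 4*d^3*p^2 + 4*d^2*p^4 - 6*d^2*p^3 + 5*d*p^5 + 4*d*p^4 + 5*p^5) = -d^5*p + 4*d^4*p^2 - d^4*p + 6*d^3*p^3 + 4*d^3*p^2 - 4*d^2*p^4 + 6*d^2*p^3 + d^2 - 5*d*p^5 - 4*d*p^4 - 9*d*p - 5*p^5 + 8*p^2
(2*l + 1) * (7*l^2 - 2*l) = 14*l^3 + 3*l^2 - 2*l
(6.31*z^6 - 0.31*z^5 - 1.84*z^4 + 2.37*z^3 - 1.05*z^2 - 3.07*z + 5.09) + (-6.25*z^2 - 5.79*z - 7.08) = 6.31*z^6 - 0.31*z^5 - 1.84*z^4 + 2.37*z^3 - 7.3*z^2 - 8.86*z - 1.99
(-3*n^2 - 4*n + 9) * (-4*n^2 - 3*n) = 12*n^4 + 25*n^3 - 24*n^2 - 27*n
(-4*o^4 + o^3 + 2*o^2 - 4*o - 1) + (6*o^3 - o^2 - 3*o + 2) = -4*o^4 + 7*o^3 + o^2 - 7*o + 1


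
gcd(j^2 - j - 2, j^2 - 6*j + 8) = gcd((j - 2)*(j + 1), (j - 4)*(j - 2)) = j - 2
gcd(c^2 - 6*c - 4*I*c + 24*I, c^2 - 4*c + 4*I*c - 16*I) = 1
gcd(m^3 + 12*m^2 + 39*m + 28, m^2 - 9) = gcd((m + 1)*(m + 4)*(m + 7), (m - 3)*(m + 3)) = 1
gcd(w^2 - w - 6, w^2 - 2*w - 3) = w - 3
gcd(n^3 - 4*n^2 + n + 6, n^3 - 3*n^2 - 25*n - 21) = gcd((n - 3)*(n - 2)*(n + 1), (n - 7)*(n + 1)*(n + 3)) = n + 1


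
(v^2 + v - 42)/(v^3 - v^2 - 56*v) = (v - 6)/(v*(v - 8))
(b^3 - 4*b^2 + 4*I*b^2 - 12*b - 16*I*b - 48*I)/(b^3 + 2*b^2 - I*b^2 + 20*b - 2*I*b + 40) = (b - 6)/(b - 5*I)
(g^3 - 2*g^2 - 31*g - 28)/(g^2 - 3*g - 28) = g + 1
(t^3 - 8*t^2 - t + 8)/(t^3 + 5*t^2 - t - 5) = (t - 8)/(t + 5)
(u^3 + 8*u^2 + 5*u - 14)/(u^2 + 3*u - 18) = (u^3 + 8*u^2 + 5*u - 14)/(u^2 + 3*u - 18)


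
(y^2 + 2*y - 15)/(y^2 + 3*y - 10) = (y - 3)/(y - 2)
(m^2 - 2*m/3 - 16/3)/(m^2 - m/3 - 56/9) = 3*(m + 2)/(3*m + 7)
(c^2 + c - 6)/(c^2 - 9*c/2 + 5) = 2*(c + 3)/(2*c - 5)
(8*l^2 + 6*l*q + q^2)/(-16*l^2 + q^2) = (2*l + q)/(-4*l + q)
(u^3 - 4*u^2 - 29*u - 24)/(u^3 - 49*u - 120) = (u + 1)/(u + 5)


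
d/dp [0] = 0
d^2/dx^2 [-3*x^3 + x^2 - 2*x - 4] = 2 - 18*x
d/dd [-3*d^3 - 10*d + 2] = -9*d^2 - 10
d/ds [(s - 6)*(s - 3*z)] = 2*s - 3*z - 6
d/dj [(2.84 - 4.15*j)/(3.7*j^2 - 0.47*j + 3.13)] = (15.355*j^2 - 21.016*j - 11.6547)/(13.69*j^4 - 3.478*j^3 + 23.3829*j^2 - 2.9422*j + 9.7969)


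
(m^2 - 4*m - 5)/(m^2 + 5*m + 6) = (m^2 - 4*m - 5)/(m^2 + 5*m + 6)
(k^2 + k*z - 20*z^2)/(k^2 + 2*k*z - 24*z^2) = (k + 5*z)/(k + 6*z)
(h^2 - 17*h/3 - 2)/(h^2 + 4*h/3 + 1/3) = (h - 6)/(h + 1)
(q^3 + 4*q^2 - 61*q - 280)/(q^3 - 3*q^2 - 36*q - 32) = (q^2 + 12*q + 35)/(q^2 + 5*q + 4)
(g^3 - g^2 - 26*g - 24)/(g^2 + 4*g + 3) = (g^2 - 2*g - 24)/(g + 3)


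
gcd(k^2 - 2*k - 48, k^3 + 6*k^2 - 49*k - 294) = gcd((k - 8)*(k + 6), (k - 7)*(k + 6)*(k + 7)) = k + 6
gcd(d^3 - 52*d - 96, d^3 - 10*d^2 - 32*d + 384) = d^2 - 2*d - 48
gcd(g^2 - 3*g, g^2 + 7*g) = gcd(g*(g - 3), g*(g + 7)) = g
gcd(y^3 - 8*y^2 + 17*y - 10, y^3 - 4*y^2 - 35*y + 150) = y - 5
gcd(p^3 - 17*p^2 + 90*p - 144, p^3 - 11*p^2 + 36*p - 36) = p^2 - 9*p + 18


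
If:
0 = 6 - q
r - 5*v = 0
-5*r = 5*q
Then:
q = 6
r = -6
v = -6/5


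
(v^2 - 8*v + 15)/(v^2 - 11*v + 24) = (v - 5)/(v - 8)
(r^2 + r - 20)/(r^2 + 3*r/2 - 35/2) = 2*(r - 4)/(2*r - 7)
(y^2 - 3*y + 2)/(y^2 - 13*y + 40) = (y^2 - 3*y + 2)/(y^2 - 13*y + 40)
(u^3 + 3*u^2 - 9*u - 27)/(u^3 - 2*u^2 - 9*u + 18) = (u + 3)/(u - 2)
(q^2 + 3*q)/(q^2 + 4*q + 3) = q/(q + 1)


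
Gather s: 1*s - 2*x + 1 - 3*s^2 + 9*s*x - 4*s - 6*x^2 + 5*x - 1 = -3*s^2 + s*(9*x - 3) - 6*x^2 + 3*x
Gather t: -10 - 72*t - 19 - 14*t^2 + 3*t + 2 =-14*t^2 - 69*t - 27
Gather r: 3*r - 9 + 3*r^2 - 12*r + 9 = 3*r^2 - 9*r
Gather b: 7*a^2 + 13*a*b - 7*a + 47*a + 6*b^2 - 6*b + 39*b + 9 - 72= 7*a^2 + 40*a + 6*b^2 + b*(13*a + 33) - 63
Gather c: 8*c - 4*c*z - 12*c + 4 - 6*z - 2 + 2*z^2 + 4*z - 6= c*(-4*z - 4) + 2*z^2 - 2*z - 4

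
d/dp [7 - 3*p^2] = -6*p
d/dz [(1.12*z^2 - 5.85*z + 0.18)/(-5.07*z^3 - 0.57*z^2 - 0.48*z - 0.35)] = (5.6784*z^4 - 59.319*z^3 - 1.1343*z^2 - 0.5788*z + 2.1339)/(25.7049*z^6 + 5.7798*z^5 + 5.1921*z^4 + 4.0962*z^3 + 0.6294*z^2 + 0.336*z + 0.1225)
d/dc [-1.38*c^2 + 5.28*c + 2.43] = 5.28 - 2.76*c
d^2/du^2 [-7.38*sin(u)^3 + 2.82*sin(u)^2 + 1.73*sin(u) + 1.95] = 3.80499999999999*sin(u) - 16.605*sin(3*u) + 5.64*cos(2*u)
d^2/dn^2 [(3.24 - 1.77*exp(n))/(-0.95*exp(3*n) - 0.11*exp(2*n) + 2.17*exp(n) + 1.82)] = (6.3897*exp(6*n) - 25.762005*exp(5*n) + 10.892457*exp(4*n) + 53.408493*exp(3*n) - 45.971352*exp(2*n) - 24.841866*exp(n) + 18.659004)*exp(n)/(0.857375*exp(9*n) + 0.297825*exp(8*n) - 5.84079*exp(7*n) - 6.286909*exp(6*n) + 12.200454*exp(5*n) + 23.999451*exp(4*n) + 1.828631*exp(3*n) - 24.617502*exp(2*n) - 21.563724*exp(n) - 6.028568)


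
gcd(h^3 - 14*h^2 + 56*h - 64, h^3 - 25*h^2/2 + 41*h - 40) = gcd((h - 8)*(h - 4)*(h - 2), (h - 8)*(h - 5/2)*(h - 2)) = h^2 - 10*h + 16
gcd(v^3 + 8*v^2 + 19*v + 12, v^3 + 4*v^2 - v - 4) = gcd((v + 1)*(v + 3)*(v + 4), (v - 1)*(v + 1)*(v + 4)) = v^2 + 5*v + 4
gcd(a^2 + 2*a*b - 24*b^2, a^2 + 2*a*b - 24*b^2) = a^2 + 2*a*b - 24*b^2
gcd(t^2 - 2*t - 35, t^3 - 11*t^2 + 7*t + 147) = t - 7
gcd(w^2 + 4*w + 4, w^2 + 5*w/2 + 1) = w + 2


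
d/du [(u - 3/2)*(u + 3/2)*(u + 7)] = 3*u^2 + 14*u - 9/4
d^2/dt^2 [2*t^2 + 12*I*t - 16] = 4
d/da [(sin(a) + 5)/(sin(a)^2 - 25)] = -cos(a)/(sin(a) - 5)^2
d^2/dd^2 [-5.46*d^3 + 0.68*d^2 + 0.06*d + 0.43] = 1.36 - 32.76*d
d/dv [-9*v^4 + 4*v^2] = -36*v^3 + 8*v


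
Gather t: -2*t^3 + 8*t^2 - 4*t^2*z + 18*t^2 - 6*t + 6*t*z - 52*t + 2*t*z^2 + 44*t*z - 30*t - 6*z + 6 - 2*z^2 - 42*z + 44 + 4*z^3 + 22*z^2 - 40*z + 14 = -2*t^3 + t^2*(26 - 4*z) + t*(2*z^2 + 50*z - 88) + 4*z^3 + 20*z^2 - 88*z + 64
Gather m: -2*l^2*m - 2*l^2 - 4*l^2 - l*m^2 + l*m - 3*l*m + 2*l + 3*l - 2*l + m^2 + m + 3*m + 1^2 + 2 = -6*l^2 + 3*l + m^2*(1 - l) + m*(-2*l^2 - 2*l + 4) + 3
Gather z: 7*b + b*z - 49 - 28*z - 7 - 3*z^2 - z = 7*b - 3*z^2 + z*(b - 29) - 56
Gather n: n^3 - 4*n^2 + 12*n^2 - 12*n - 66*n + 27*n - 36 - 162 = n^3 + 8*n^2 - 51*n - 198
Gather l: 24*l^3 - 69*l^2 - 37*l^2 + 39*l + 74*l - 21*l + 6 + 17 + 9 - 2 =24*l^3 - 106*l^2 + 92*l + 30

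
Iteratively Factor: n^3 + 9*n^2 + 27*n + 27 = (n + 3)*(n^2 + 6*n + 9) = (n + 3)^2*(n + 3)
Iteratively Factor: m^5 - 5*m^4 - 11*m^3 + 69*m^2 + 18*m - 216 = (m + 3)*(m^4 - 8*m^3 + 13*m^2 + 30*m - 72) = (m - 3)*(m + 3)*(m^3 - 5*m^2 - 2*m + 24) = (m - 4)*(m - 3)*(m + 3)*(m^2 - m - 6) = (m - 4)*(m - 3)*(m + 2)*(m + 3)*(m - 3)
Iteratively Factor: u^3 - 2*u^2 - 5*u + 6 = (u + 2)*(u^2 - 4*u + 3) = (u - 1)*(u + 2)*(u - 3)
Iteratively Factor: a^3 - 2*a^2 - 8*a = (a + 2)*(a^2 - 4*a) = a*(a + 2)*(a - 4)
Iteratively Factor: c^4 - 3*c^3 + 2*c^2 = (c)*(c^3 - 3*c^2 + 2*c) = c*(c - 1)*(c^2 - 2*c) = c^2*(c - 1)*(c - 2)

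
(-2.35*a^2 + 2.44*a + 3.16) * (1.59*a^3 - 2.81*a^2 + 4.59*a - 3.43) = -3.7365*a^5 + 10.4831*a^4 - 12.6185*a^3 + 10.3805*a^2 + 6.1352*a - 10.8388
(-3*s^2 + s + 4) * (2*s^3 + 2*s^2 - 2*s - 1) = -6*s^5 - 4*s^4 + 16*s^3 + 9*s^2 - 9*s - 4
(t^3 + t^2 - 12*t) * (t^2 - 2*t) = t^5 - t^4 - 14*t^3 + 24*t^2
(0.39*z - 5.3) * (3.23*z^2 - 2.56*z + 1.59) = 1.2597*z^3 - 18.1174*z^2 + 14.1881*z - 8.427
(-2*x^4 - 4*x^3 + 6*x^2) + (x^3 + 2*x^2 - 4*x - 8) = -2*x^4 - 3*x^3 + 8*x^2 - 4*x - 8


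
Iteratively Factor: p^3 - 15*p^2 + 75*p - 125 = (p - 5)*(p^2 - 10*p + 25) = (p - 5)^2*(p - 5)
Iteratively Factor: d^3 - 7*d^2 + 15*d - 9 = (d - 1)*(d^2 - 6*d + 9) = (d - 3)*(d - 1)*(d - 3)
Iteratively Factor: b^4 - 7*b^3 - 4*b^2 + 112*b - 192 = (b - 4)*(b^3 - 3*b^2 - 16*b + 48) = (b - 4)*(b + 4)*(b^2 - 7*b + 12) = (b - 4)*(b - 3)*(b + 4)*(b - 4)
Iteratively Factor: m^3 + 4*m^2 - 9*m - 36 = (m - 3)*(m^2 + 7*m + 12) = (m - 3)*(m + 4)*(m + 3)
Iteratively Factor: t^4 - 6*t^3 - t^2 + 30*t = (t)*(t^3 - 6*t^2 - t + 30) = t*(t - 5)*(t^2 - t - 6) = t*(t - 5)*(t - 3)*(t + 2)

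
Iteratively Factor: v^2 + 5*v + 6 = (v + 2)*(v + 3)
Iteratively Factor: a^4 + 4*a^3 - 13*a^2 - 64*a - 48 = (a - 4)*(a^3 + 8*a^2 + 19*a + 12) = (a - 4)*(a + 4)*(a^2 + 4*a + 3) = (a - 4)*(a + 3)*(a + 4)*(a + 1)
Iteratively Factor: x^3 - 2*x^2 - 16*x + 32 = (x - 2)*(x^2 - 16) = (x - 2)*(x + 4)*(x - 4)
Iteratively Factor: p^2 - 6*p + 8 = (p - 4)*(p - 2)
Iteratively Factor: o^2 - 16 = (o + 4)*(o - 4)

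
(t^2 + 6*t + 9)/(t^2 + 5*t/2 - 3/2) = 2*(t + 3)/(2*t - 1)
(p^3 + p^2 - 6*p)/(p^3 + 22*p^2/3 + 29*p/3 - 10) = 3*p*(p - 2)/(3*p^2 + 13*p - 10)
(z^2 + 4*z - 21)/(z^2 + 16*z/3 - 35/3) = 3*(z - 3)/(3*z - 5)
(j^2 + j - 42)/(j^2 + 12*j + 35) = (j - 6)/(j + 5)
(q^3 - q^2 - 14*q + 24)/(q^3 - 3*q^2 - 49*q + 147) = (q^2 + 2*q - 8)/(q^2 - 49)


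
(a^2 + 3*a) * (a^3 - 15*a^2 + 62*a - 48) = a^5 - 12*a^4 + 17*a^3 + 138*a^2 - 144*a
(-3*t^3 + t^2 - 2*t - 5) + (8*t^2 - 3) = -3*t^3 + 9*t^2 - 2*t - 8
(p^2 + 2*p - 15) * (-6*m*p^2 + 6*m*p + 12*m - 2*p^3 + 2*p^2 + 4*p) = -6*m*p^4 - 6*m*p^3 + 114*m*p^2 - 66*m*p - 180*m - 2*p^5 - 2*p^4 + 38*p^3 - 22*p^2 - 60*p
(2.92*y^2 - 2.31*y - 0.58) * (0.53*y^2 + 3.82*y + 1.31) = 1.5476*y^4 + 9.9301*y^3 - 5.3064*y^2 - 5.2417*y - 0.7598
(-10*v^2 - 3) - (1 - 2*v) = -10*v^2 + 2*v - 4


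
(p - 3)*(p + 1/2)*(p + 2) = p^3 - p^2/2 - 13*p/2 - 3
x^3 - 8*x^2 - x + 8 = (x - 8)*(x - 1)*(x + 1)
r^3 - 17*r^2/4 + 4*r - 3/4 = (r - 3)*(r - 1)*(r - 1/4)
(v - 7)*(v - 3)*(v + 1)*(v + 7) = v^4 - 2*v^3 - 52*v^2 + 98*v + 147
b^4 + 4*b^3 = b^3*(b + 4)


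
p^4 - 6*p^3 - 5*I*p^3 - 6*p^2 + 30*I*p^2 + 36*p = p*(p - 6)*(p - 3*I)*(p - 2*I)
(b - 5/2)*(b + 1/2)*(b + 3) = b^3 + b^2 - 29*b/4 - 15/4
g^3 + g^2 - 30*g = g*(g - 5)*(g + 6)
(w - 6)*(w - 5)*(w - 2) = w^3 - 13*w^2 + 52*w - 60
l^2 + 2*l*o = l*(l + 2*o)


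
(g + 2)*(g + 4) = g^2 + 6*g + 8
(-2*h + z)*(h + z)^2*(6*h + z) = -12*h^4 - 20*h^3*z - 3*h^2*z^2 + 6*h*z^3 + z^4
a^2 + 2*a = a*(a + 2)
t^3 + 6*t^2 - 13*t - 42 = (t - 3)*(t + 2)*(t + 7)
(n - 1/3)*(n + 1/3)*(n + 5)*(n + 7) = n^4 + 12*n^3 + 314*n^2/9 - 4*n/3 - 35/9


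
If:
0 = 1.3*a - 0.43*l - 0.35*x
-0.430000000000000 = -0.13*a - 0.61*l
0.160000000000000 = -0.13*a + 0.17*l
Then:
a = -0.24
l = 0.76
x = -1.83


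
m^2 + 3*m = m*(m + 3)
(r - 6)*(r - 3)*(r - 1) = r^3 - 10*r^2 + 27*r - 18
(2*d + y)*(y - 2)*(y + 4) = 2*d*y^2 + 4*d*y - 16*d + y^3 + 2*y^2 - 8*y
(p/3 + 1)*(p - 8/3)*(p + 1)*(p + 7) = p^4/3 + 25*p^3/9 + 5*p^2/9 - 185*p/9 - 56/3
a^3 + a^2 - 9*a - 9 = (a - 3)*(a + 1)*(a + 3)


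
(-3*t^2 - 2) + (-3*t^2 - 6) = -6*t^2 - 8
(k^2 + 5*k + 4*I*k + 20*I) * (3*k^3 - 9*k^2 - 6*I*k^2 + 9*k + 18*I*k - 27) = 3*k^5 + 6*k^4 + 6*I*k^4 - 12*k^3 + 12*I*k^3 + 66*k^2 - 54*I*k^2 - 495*k + 72*I*k - 540*I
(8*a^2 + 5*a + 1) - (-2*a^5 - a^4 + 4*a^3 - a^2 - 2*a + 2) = 2*a^5 + a^4 - 4*a^3 + 9*a^2 + 7*a - 1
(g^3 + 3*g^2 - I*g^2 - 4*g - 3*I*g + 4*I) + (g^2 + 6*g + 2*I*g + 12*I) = g^3 + 4*g^2 - I*g^2 + 2*g - I*g + 16*I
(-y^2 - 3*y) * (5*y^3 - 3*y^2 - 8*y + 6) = -5*y^5 - 12*y^4 + 17*y^3 + 18*y^2 - 18*y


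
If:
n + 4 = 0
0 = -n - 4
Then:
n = -4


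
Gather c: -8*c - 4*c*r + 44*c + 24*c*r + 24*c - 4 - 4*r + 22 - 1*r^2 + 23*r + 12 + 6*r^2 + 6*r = c*(20*r + 60) + 5*r^2 + 25*r + 30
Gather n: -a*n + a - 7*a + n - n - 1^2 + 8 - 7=-a*n - 6*a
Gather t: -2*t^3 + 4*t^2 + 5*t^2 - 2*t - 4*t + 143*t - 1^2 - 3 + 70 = -2*t^3 + 9*t^2 + 137*t + 66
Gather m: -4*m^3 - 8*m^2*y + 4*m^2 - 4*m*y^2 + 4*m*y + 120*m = -4*m^3 + m^2*(4 - 8*y) + m*(-4*y^2 + 4*y + 120)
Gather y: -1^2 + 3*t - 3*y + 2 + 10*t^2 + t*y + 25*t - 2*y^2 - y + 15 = 10*t^2 + 28*t - 2*y^2 + y*(t - 4) + 16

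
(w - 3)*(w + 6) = w^2 + 3*w - 18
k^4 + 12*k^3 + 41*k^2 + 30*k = k*(k + 1)*(k + 5)*(k + 6)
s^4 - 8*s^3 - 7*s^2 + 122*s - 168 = (s - 7)*(s - 3)*(s - 2)*(s + 4)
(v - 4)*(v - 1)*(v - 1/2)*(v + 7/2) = v^4 - 2*v^3 - 51*v^2/4 + 83*v/4 - 7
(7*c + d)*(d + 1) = 7*c*d + 7*c + d^2 + d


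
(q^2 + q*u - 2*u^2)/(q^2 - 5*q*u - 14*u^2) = (q - u)/(q - 7*u)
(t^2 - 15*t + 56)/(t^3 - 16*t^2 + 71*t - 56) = 1/(t - 1)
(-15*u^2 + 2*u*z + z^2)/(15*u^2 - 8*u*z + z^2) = (5*u + z)/(-5*u + z)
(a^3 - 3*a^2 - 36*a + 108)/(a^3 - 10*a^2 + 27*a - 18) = (a + 6)/(a - 1)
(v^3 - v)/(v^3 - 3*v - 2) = v*(v - 1)/(v^2 - v - 2)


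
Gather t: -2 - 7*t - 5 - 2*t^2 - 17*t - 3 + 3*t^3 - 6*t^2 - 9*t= 3*t^3 - 8*t^2 - 33*t - 10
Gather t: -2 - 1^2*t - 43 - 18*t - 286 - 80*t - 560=-99*t - 891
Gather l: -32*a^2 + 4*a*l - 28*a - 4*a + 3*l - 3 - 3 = -32*a^2 - 32*a + l*(4*a + 3) - 6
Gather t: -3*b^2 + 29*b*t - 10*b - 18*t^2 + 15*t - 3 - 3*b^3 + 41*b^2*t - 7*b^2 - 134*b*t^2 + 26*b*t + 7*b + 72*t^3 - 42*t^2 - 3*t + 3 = -3*b^3 - 10*b^2 - 3*b + 72*t^3 + t^2*(-134*b - 60) + t*(41*b^2 + 55*b + 12)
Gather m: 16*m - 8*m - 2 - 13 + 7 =8*m - 8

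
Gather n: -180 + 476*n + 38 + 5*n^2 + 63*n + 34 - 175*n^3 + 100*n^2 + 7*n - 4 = -175*n^3 + 105*n^2 + 546*n - 112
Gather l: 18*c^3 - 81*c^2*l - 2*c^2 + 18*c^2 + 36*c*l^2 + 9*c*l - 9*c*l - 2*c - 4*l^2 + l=18*c^3 + 16*c^2 - 2*c + l^2*(36*c - 4) + l*(1 - 81*c^2)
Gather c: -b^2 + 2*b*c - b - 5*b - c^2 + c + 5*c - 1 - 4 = -b^2 - 6*b - c^2 + c*(2*b + 6) - 5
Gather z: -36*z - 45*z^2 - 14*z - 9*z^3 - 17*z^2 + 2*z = -9*z^3 - 62*z^2 - 48*z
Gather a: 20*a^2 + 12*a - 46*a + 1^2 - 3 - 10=20*a^2 - 34*a - 12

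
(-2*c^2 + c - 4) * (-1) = 2*c^2 - c + 4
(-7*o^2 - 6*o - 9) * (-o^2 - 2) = 7*o^4 + 6*o^3 + 23*o^2 + 12*o + 18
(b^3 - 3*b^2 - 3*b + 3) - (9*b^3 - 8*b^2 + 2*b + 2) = -8*b^3 + 5*b^2 - 5*b + 1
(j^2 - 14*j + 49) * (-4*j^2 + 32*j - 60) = -4*j^4 + 88*j^3 - 704*j^2 + 2408*j - 2940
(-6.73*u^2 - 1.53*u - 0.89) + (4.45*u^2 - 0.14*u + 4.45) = -2.28*u^2 - 1.67*u + 3.56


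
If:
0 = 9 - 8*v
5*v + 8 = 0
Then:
No Solution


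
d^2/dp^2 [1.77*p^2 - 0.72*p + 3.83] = 3.54000000000000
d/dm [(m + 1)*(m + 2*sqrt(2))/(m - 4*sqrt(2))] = (m^2 - 8*sqrt(2)*m - 16 - 6*sqrt(2))/(m^2 - 8*sqrt(2)*m + 32)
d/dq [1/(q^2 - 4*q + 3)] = 2*(2 - q)/(q^2 - 4*q + 3)^2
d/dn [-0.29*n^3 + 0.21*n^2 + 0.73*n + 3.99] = -0.87*n^2 + 0.42*n + 0.73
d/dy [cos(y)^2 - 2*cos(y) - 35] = 2*(1 - cos(y))*sin(y)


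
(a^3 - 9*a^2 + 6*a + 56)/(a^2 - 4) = (a^2 - 11*a + 28)/(a - 2)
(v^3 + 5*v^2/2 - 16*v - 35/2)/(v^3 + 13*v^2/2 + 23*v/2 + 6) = (2*v^2 + 3*v - 35)/(2*v^2 + 11*v + 12)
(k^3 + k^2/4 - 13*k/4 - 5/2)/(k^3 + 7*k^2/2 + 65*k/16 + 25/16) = 4*(k - 2)/(4*k + 5)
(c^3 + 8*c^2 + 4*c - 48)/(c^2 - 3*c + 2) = (c^2 + 10*c + 24)/(c - 1)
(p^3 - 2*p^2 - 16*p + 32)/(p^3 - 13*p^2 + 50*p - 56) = (p + 4)/(p - 7)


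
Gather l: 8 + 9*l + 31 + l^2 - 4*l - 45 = l^2 + 5*l - 6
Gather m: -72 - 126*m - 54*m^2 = -54*m^2 - 126*m - 72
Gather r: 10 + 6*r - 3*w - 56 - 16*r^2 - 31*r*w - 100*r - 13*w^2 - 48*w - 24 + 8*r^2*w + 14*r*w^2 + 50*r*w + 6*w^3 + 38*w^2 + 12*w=r^2*(8*w - 16) + r*(14*w^2 + 19*w - 94) + 6*w^3 + 25*w^2 - 39*w - 70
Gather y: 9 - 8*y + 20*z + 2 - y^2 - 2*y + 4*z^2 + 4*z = -y^2 - 10*y + 4*z^2 + 24*z + 11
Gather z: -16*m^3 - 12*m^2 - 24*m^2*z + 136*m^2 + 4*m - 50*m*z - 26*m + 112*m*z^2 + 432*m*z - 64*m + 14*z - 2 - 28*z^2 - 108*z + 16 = -16*m^3 + 124*m^2 - 86*m + z^2*(112*m - 28) + z*(-24*m^2 + 382*m - 94) + 14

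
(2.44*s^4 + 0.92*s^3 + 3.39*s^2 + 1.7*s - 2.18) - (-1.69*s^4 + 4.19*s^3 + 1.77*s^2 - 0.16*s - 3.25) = 4.13*s^4 - 3.27*s^3 + 1.62*s^2 + 1.86*s + 1.07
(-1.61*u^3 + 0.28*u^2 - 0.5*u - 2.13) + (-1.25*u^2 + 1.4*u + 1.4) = -1.61*u^3 - 0.97*u^2 + 0.9*u - 0.73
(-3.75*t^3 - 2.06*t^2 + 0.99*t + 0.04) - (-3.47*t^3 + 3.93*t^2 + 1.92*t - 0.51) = -0.28*t^3 - 5.99*t^2 - 0.93*t + 0.55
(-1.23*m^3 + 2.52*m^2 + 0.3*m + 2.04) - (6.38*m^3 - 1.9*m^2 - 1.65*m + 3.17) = -7.61*m^3 + 4.42*m^2 + 1.95*m - 1.13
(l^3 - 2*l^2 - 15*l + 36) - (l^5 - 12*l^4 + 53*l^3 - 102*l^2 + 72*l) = -l^5 + 12*l^4 - 52*l^3 + 100*l^2 - 87*l + 36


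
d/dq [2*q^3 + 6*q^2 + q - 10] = 6*q^2 + 12*q + 1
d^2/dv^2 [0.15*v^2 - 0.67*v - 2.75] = 0.300000000000000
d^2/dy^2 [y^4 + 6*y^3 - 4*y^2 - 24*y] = 12*y^2 + 36*y - 8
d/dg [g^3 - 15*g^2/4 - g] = 3*g^2 - 15*g/2 - 1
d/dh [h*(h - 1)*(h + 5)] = 3*h^2 + 8*h - 5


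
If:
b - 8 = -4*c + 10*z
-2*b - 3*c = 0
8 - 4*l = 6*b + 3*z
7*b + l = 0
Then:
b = -104/225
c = 208/675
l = 728/225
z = -488/675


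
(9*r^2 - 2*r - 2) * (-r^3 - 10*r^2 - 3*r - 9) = -9*r^5 - 88*r^4 - 5*r^3 - 55*r^2 + 24*r + 18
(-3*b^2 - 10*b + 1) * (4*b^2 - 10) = -12*b^4 - 40*b^3 + 34*b^2 + 100*b - 10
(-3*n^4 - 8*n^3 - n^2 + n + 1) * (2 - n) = 3*n^5 + 2*n^4 - 15*n^3 - 3*n^2 + n + 2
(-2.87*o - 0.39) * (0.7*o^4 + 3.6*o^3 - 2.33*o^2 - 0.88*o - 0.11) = -2.009*o^5 - 10.605*o^4 + 5.2831*o^3 + 3.4343*o^2 + 0.6589*o + 0.0429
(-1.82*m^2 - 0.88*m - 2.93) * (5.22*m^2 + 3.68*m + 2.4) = -9.5004*m^4 - 11.2912*m^3 - 22.901*m^2 - 12.8944*m - 7.032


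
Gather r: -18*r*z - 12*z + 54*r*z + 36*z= 36*r*z + 24*z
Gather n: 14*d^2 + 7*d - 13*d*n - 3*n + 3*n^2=14*d^2 + 7*d + 3*n^2 + n*(-13*d - 3)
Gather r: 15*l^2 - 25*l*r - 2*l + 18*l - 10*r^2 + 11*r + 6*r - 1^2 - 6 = 15*l^2 + 16*l - 10*r^2 + r*(17 - 25*l) - 7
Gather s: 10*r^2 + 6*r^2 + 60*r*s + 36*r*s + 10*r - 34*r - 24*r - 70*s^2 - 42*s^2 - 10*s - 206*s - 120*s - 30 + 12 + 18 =16*r^2 - 48*r - 112*s^2 + s*(96*r - 336)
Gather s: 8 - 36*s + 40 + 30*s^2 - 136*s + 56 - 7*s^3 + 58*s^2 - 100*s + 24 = -7*s^3 + 88*s^2 - 272*s + 128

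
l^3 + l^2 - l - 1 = (l - 1)*(l + 1)^2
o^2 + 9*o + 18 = (o + 3)*(o + 6)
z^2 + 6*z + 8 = (z + 2)*(z + 4)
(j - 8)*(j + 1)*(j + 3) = j^3 - 4*j^2 - 29*j - 24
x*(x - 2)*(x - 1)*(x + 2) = x^4 - x^3 - 4*x^2 + 4*x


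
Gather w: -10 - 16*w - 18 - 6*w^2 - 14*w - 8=-6*w^2 - 30*w - 36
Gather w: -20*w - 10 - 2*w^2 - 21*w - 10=-2*w^2 - 41*w - 20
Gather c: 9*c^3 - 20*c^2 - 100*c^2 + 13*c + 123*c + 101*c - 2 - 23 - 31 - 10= 9*c^3 - 120*c^2 + 237*c - 66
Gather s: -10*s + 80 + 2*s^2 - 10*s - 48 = 2*s^2 - 20*s + 32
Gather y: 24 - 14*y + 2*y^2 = 2*y^2 - 14*y + 24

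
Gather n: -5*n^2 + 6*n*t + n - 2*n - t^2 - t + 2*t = -5*n^2 + n*(6*t - 1) - t^2 + t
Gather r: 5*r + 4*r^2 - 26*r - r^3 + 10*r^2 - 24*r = -r^3 + 14*r^2 - 45*r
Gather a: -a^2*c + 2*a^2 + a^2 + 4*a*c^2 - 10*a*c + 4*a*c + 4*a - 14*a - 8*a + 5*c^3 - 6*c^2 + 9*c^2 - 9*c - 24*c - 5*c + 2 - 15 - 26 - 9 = a^2*(3 - c) + a*(4*c^2 - 6*c - 18) + 5*c^3 + 3*c^2 - 38*c - 48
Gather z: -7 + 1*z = z - 7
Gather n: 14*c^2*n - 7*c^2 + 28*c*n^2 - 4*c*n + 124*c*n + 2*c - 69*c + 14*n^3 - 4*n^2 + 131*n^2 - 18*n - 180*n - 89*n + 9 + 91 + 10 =-7*c^2 - 67*c + 14*n^3 + n^2*(28*c + 127) + n*(14*c^2 + 120*c - 287) + 110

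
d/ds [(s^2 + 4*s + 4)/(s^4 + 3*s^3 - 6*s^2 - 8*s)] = (-2*s^5 - 15*s^4 - 40*s^3 - 20*s^2 + 48*s + 32)/(s^2*(s^6 + 6*s^5 - 3*s^4 - 52*s^3 - 12*s^2 + 96*s + 64))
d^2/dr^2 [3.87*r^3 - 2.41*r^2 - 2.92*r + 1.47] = 23.22*r - 4.82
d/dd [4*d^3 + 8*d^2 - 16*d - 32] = 12*d^2 + 16*d - 16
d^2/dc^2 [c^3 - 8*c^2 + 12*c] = 6*c - 16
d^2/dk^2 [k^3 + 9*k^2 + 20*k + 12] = 6*k + 18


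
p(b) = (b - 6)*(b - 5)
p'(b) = 2*b - 11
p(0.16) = 28.27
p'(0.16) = -10.68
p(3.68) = 3.06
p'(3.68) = -3.64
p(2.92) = 6.41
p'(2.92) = -5.16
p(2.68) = 7.70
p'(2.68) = -5.64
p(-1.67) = 51.16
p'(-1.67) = -14.34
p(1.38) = 16.72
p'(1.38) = -8.24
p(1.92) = 12.57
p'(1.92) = -7.16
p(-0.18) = 32.01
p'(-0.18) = -11.36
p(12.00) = 42.00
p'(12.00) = 13.00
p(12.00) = 42.00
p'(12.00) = 13.00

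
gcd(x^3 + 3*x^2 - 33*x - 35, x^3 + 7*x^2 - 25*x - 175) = x^2 + 2*x - 35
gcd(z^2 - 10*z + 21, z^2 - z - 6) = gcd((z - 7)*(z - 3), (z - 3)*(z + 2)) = z - 3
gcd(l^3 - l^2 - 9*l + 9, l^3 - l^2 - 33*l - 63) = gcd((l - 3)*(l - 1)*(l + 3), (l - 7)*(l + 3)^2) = l + 3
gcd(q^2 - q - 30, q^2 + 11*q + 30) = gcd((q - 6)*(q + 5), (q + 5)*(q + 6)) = q + 5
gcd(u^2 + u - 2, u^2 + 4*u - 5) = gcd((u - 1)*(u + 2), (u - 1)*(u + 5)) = u - 1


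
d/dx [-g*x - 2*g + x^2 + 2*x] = -g + 2*x + 2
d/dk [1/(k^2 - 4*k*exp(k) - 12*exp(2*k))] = 2*(2*k*exp(k) - k + 12*exp(2*k) + 2*exp(k))/(-k^2 + 4*k*exp(k) + 12*exp(2*k))^2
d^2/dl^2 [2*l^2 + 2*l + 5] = 4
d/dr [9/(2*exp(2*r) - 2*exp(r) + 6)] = (9/2 - 9*exp(r))*exp(r)/(exp(2*r) - exp(r) + 3)^2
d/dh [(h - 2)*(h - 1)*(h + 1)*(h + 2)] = 4*h^3 - 10*h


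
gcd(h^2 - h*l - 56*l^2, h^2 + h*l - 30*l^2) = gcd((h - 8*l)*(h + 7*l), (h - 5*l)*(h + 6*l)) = 1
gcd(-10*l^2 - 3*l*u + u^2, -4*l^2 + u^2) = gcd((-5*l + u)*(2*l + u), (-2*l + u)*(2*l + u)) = 2*l + u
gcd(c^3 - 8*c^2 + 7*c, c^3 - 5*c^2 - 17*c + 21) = c^2 - 8*c + 7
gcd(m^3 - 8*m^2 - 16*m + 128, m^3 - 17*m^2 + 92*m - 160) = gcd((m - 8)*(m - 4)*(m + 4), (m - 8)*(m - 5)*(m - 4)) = m^2 - 12*m + 32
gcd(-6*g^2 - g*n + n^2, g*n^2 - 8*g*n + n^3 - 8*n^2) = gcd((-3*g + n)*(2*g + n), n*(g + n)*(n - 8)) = 1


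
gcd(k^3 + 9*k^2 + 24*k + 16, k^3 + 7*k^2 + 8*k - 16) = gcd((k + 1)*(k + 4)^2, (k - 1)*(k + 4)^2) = k^2 + 8*k + 16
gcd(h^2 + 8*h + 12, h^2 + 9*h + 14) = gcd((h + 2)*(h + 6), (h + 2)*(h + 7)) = h + 2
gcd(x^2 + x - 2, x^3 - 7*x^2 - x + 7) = x - 1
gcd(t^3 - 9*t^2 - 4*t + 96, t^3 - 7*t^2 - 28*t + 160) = t^2 - 12*t + 32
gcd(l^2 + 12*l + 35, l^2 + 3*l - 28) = l + 7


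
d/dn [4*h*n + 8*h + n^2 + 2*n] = 4*h + 2*n + 2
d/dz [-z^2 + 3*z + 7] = 3 - 2*z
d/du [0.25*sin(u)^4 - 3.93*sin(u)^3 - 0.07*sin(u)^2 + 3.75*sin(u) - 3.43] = (1.0*sin(u)^3 - 11.79*sin(u)^2 - 0.14*sin(u) + 3.75)*cos(u)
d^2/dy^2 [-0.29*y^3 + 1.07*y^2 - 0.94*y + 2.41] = 2.14 - 1.74*y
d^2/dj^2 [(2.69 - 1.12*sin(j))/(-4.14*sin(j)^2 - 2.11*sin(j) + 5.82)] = (-19.196352*sin(j)^5 + 194.205744*sin(j)^4 - 53.0296740000001*sin(j)^3 - 19.150771*sin(j)^2 + 16.0243499999999*sin(j) - 126.074674)/(4.14*sin(j)^2 + 2.11*sin(j) - 5.82)^3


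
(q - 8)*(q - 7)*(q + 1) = q^3 - 14*q^2 + 41*q + 56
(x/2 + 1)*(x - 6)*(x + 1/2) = x^3/2 - 7*x^2/4 - 7*x - 3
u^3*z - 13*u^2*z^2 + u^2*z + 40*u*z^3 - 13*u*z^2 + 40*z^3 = (u - 8*z)*(u - 5*z)*(u*z + z)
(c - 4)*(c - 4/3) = c^2 - 16*c/3 + 16/3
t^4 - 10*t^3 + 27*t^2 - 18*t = t*(t - 6)*(t - 3)*(t - 1)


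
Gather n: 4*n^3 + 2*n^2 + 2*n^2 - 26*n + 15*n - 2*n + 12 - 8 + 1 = 4*n^3 + 4*n^2 - 13*n + 5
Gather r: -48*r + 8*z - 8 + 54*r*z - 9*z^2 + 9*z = r*(54*z - 48) - 9*z^2 + 17*z - 8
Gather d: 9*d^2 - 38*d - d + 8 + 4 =9*d^2 - 39*d + 12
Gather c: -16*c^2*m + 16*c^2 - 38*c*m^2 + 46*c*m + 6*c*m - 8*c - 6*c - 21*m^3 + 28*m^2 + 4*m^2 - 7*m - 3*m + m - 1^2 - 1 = c^2*(16 - 16*m) + c*(-38*m^2 + 52*m - 14) - 21*m^3 + 32*m^2 - 9*m - 2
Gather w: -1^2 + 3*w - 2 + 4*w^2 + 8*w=4*w^2 + 11*w - 3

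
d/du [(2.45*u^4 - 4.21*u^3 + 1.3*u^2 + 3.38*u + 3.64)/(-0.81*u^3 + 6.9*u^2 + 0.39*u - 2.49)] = (-1.9845*u^6 + 33.81*u^5 - 25.1295*u^4 - 22.2102*u^3 + 17.4789*u^2 - 56.706*u - 9.8358)/(0.6561*u^6 - 11.178*u^5 + 46.9782*u^4 + 9.4158*u^3 - 34.2099*u^2 - 1.9422*u + 6.2001)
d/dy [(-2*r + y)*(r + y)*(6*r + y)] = -8*r^2 + 10*r*y + 3*y^2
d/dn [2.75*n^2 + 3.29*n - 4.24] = 5.5*n + 3.29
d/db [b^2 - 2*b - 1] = 2*b - 2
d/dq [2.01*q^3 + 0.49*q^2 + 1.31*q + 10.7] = 6.03*q^2 + 0.98*q + 1.31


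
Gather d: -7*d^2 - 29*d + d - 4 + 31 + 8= -7*d^2 - 28*d + 35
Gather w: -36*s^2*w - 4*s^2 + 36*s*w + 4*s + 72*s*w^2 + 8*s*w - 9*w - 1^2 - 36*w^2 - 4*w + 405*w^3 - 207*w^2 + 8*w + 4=-4*s^2 + 4*s + 405*w^3 + w^2*(72*s - 243) + w*(-36*s^2 + 44*s - 5) + 3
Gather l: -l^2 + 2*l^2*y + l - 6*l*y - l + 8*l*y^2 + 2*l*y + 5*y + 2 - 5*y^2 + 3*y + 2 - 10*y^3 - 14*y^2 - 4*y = l^2*(2*y - 1) + l*(8*y^2 - 4*y) - 10*y^3 - 19*y^2 + 4*y + 4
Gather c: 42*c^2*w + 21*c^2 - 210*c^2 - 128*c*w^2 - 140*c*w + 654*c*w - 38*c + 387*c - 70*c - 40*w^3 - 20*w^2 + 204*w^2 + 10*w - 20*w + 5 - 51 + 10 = c^2*(42*w - 189) + c*(-128*w^2 + 514*w + 279) - 40*w^3 + 184*w^2 - 10*w - 36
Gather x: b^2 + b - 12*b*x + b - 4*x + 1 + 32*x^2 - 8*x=b^2 + 2*b + 32*x^2 + x*(-12*b - 12) + 1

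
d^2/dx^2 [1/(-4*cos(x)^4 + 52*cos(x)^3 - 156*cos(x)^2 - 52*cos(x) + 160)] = (2*(4*cos(x)^3 - 39*cos(x)^2 + 78*cos(x) + 13)^2*sin(x)^2 - (-16*(1 - cos(2*x))^2 - 13*cos(x) - 352*cos(2*x) + 117*cos(3*x) + 24)*(cos(x)^4 - 13*cos(x)^3 + 39*cos(x)^2 + 13*cos(x) - 40)/4)/(4*(cos(x) - 8)^3*(cos(x) - 5)^3*sin(x)^6)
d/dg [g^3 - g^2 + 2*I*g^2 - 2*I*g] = 3*g^2 + g*(-2 + 4*I) - 2*I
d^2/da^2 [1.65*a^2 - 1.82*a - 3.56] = 3.30000000000000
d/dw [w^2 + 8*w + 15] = 2*w + 8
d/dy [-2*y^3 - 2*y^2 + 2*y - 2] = -6*y^2 - 4*y + 2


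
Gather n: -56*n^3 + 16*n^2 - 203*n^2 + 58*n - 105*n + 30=-56*n^3 - 187*n^2 - 47*n + 30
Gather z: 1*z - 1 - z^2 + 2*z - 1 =-z^2 + 3*z - 2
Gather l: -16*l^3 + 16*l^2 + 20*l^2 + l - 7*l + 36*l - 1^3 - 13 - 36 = -16*l^3 + 36*l^2 + 30*l - 50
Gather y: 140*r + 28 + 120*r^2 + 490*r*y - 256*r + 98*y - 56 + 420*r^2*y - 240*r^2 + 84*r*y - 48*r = -120*r^2 - 164*r + y*(420*r^2 + 574*r + 98) - 28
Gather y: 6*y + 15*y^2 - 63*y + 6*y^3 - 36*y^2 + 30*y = 6*y^3 - 21*y^2 - 27*y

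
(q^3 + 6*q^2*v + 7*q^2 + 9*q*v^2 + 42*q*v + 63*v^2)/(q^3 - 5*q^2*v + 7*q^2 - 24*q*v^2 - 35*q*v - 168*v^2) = (q + 3*v)/(q - 8*v)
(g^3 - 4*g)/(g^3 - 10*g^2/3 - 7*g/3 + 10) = 3*g*(g + 2)/(3*g^2 - 4*g - 15)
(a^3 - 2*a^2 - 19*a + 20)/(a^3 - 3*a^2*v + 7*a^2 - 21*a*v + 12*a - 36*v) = (-a^2 + 6*a - 5)/(-a^2 + 3*a*v - 3*a + 9*v)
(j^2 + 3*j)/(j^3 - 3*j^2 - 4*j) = (j + 3)/(j^2 - 3*j - 4)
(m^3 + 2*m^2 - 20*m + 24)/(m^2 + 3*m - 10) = (m^2 + 4*m - 12)/(m + 5)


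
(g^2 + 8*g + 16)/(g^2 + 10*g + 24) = (g + 4)/(g + 6)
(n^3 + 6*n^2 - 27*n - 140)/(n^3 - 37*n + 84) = (n^2 - n - 20)/(n^2 - 7*n + 12)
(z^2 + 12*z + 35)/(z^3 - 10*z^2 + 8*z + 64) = (z^2 + 12*z + 35)/(z^3 - 10*z^2 + 8*z + 64)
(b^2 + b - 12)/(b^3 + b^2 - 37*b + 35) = (b^2 + b - 12)/(b^3 + b^2 - 37*b + 35)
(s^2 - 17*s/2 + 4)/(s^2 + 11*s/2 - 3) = (s - 8)/(s + 6)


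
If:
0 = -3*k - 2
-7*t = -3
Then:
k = -2/3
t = 3/7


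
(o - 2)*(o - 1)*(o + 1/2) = o^3 - 5*o^2/2 + o/2 + 1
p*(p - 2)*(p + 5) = p^3 + 3*p^2 - 10*p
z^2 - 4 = (z - 2)*(z + 2)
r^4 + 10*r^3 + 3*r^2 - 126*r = r*(r - 3)*(r + 6)*(r + 7)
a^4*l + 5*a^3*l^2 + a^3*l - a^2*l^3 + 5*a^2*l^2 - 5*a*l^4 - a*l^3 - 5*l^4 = (a - l)*(a + l)*(a + 5*l)*(a*l + l)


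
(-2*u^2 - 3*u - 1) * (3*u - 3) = -6*u^3 - 3*u^2 + 6*u + 3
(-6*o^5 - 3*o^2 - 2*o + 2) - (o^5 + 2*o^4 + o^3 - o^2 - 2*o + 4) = -7*o^5 - 2*o^4 - o^3 - 2*o^2 - 2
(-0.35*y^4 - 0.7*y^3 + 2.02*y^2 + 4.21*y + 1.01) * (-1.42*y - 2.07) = 0.497*y^5 + 1.7185*y^4 - 1.4194*y^3 - 10.1596*y^2 - 10.1489*y - 2.0907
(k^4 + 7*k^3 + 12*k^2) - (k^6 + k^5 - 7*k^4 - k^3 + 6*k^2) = -k^6 - k^5 + 8*k^4 + 8*k^3 + 6*k^2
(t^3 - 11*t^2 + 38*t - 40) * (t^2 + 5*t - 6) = t^5 - 6*t^4 - 23*t^3 + 216*t^2 - 428*t + 240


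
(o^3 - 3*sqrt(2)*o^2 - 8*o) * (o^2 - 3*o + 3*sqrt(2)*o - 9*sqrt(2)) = o^5 - 3*o^4 - 26*o^3 - 24*sqrt(2)*o^2 + 78*o^2 + 72*sqrt(2)*o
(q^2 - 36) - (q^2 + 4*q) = -4*q - 36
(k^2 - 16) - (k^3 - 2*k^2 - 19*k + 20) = -k^3 + 3*k^2 + 19*k - 36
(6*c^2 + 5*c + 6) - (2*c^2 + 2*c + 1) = 4*c^2 + 3*c + 5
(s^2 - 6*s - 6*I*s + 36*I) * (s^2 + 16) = s^4 - 6*s^3 - 6*I*s^3 + 16*s^2 + 36*I*s^2 - 96*s - 96*I*s + 576*I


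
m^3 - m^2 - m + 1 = (m - 1)^2*(m + 1)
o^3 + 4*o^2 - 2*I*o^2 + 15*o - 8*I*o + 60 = (o + 4)*(o - 5*I)*(o + 3*I)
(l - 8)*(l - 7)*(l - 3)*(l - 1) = l^4 - 19*l^3 + 119*l^2 - 269*l + 168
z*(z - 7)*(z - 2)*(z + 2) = z^4 - 7*z^3 - 4*z^2 + 28*z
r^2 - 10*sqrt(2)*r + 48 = (r - 6*sqrt(2))*(r - 4*sqrt(2))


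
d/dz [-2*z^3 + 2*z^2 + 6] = 2*z*(2 - 3*z)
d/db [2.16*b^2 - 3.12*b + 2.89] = 4.32*b - 3.12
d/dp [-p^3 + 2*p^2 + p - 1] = -3*p^2 + 4*p + 1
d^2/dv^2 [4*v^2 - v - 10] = 8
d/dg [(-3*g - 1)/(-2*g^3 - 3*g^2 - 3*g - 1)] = 3*g*(-4*g^2 - 5*g - 2)/(4*g^6 + 12*g^5 + 21*g^4 + 22*g^3 + 15*g^2 + 6*g + 1)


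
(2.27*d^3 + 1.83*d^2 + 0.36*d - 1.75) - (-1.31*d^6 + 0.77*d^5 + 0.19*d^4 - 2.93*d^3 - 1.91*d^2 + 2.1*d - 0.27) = 1.31*d^6 - 0.77*d^5 - 0.19*d^4 + 5.2*d^3 + 3.74*d^2 - 1.74*d - 1.48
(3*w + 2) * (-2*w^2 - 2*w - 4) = -6*w^3 - 10*w^2 - 16*w - 8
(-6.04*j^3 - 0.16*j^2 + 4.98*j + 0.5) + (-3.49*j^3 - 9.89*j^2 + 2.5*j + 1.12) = -9.53*j^3 - 10.05*j^2 + 7.48*j + 1.62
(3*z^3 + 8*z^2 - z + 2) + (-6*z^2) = 3*z^3 + 2*z^2 - z + 2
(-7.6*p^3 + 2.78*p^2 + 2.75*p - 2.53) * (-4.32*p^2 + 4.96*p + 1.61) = 32.832*p^5 - 49.7056*p^4 - 10.3272*p^3 + 29.0454*p^2 - 8.1213*p - 4.0733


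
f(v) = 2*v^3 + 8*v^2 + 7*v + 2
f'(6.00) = 319.00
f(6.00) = 764.00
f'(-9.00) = 349.00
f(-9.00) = -871.00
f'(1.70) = 51.54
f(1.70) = 46.85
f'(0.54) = 17.39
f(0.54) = 8.43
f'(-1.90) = -1.74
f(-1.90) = 3.86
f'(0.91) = 26.53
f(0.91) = 16.50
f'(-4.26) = 47.73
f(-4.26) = -37.26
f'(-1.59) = -3.27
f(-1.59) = 3.06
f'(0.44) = 15.20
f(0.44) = 6.80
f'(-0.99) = -2.96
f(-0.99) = 0.97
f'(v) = 6*v^2 + 16*v + 7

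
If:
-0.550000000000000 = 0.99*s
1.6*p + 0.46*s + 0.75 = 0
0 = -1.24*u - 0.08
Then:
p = -0.31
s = -0.56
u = -0.06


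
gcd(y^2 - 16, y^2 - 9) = 1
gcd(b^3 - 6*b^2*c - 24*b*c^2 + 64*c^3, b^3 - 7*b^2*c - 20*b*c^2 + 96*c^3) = b^2 - 4*b*c - 32*c^2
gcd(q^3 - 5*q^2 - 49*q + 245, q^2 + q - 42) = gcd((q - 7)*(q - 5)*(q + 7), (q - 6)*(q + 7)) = q + 7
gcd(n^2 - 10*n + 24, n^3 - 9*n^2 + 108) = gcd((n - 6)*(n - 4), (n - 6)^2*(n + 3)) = n - 6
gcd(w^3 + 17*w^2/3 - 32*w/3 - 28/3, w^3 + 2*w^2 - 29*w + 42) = w^2 + 5*w - 14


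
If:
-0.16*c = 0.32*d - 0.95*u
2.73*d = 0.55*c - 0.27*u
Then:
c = 4.37320496083551*u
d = 0.782147519582245*u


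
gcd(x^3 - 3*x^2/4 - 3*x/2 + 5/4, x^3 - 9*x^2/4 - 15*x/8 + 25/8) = x^2 + x/4 - 5/4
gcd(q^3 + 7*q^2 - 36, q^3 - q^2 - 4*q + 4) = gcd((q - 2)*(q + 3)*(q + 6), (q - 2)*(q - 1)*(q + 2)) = q - 2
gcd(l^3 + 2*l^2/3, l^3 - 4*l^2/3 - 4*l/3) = l^2 + 2*l/3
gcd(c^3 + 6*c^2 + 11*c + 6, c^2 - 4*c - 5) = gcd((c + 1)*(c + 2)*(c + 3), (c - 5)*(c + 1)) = c + 1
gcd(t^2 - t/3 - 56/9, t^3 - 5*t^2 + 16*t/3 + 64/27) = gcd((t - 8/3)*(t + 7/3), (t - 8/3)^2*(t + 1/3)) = t - 8/3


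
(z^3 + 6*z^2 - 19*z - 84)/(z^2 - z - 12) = z + 7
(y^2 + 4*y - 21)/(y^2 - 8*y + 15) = (y + 7)/(y - 5)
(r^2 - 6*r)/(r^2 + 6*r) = (r - 6)/(r + 6)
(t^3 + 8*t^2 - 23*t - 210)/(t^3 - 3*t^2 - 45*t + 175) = (t + 6)/(t - 5)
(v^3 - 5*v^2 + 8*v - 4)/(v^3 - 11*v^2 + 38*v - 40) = (v^2 - 3*v + 2)/(v^2 - 9*v + 20)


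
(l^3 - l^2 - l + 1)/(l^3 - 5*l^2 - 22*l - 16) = (l^2 - 2*l + 1)/(l^2 - 6*l - 16)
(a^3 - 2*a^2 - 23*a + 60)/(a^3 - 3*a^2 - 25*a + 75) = (a - 4)/(a - 5)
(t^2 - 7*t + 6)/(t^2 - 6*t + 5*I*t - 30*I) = (t - 1)/(t + 5*I)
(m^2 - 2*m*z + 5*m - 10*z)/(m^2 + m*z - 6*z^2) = (m + 5)/(m + 3*z)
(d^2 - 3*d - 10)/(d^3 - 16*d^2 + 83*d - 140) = (d + 2)/(d^2 - 11*d + 28)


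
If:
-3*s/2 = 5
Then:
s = -10/3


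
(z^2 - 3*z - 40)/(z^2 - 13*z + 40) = (z + 5)/(z - 5)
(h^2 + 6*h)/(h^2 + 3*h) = (h + 6)/(h + 3)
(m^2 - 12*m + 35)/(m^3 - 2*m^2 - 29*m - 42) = (m - 5)/(m^2 + 5*m + 6)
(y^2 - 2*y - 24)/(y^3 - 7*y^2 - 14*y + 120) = 1/(y - 5)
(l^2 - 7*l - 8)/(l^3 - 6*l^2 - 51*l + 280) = (l + 1)/(l^2 + 2*l - 35)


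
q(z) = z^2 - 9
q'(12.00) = 24.00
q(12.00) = 135.00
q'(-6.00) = -12.00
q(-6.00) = 27.00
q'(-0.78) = -1.56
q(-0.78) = -8.39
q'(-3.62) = -7.24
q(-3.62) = 4.10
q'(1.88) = 3.76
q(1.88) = -5.47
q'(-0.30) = -0.60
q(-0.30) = -8.91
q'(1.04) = 2.08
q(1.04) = -7.92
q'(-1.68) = -3.36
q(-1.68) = -6.18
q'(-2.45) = -4.90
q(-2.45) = -3.00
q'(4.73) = 9.46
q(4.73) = 13.37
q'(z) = 2*z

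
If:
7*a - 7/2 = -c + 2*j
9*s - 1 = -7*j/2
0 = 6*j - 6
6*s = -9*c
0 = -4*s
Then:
No Solution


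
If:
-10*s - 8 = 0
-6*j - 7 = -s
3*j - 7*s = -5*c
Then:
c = -17/50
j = -13/10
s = -4/5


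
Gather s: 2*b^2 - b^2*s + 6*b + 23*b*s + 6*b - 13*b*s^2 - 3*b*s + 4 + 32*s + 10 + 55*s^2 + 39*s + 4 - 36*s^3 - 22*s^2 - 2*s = 2*b^2 + 12*b - 36*s^3 + s^2*(33 - 13*b) + s*(-b^2 + 20*b + 69) + 18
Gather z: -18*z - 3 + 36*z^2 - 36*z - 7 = 36*z^2 - 54*z - 10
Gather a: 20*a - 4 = 20*a - 4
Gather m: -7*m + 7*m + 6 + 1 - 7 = 0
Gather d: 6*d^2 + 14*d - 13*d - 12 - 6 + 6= 6*d^2 + d - 12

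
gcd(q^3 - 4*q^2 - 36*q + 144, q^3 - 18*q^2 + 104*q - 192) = q^2 - 10*q + 24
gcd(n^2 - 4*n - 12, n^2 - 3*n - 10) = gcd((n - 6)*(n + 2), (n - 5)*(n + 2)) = n + 2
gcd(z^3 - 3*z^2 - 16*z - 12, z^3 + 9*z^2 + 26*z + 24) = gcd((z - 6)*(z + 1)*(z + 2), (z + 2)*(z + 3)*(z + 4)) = z + 2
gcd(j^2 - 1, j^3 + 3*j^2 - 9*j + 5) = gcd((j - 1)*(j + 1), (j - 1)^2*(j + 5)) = j - 1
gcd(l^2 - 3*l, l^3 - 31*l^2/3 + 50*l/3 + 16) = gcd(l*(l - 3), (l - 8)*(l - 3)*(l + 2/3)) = l - 3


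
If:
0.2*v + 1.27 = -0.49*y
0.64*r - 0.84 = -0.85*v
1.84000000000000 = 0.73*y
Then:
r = 17.95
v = -12.53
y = 2.52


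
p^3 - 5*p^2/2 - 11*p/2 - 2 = (p - 4)*(p + 1/2)*(p + 1)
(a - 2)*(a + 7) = a^2 + 5*a - 14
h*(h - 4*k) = h^2 - 4*h*k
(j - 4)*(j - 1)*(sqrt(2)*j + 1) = sqrt(2)*j^3 - 5*sqrt(2)*j^2 + j^2 - 5*j + 4*sqrt(2)*j + 4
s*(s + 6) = s^2 + 6*s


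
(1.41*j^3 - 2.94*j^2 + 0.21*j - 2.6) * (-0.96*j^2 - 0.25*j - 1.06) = -1.3536*j^5 + 2.4699*j^4 - 0.9612*j^3 + 5.5599*j^2 + 0.4274*j + 2.756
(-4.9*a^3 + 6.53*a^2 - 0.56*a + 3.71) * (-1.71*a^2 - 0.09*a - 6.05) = 8.379*a^5 - 10.7253*a^4 + 30.0149*a^3 - 45.8002*a^2 + 3.0541*a - 22.4455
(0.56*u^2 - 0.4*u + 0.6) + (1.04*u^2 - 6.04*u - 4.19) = 1.6*u^2 - 6.44*u - 3.59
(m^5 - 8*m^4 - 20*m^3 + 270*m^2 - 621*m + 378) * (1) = m^5 - 8*m^4 - 20*m^3 + 270*m^2 - 621*m + 378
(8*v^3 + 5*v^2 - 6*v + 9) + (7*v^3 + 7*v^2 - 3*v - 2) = 15*v^3 + 12*v^2 - 9*v + 7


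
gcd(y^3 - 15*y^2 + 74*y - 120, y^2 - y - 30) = y - 6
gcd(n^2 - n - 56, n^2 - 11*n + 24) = n - 8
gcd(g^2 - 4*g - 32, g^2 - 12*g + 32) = g - 8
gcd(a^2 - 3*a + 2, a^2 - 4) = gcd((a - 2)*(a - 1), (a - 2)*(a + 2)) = a - 2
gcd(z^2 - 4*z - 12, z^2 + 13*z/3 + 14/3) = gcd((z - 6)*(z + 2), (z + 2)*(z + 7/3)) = z + 2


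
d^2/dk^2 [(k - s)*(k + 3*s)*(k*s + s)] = 2*s*(3*k + 2*s + 1)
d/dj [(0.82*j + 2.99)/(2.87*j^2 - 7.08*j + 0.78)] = (-2.3534*j^2 - 17.1626*j + 21.8088)/(8.2369*j^4 - 40.6392*j^3 + 54.6036*j^2 - 11.0448*j + 0.6084)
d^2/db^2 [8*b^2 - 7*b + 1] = 16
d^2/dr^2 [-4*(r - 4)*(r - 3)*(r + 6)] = 8 - 24*r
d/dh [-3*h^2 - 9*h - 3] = -6*h - 9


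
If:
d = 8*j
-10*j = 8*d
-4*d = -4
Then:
No Solution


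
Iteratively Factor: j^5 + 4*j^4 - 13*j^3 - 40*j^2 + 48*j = (j - 3)*(j^4 + 7*j^3 + 8*j^2 - 16*j) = (j - 3)*(j + 4)*(j^3 + 3*j^2 - 4*j) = (j - 3)*(j - 1)*(j + 4)*(j^2 + 4*j) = j*(j - 3)*(j - 1)*(j + 4)*(j + 4)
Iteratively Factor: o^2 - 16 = (o - 4)*(o + 4)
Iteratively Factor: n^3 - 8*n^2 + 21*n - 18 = (n - 2)*(n^2 - 6*n + 9) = (n - 3)*(n - 2)*(n - 3)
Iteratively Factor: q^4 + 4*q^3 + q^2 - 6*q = (q + 3)*(q^3 + q^2 - 2*q) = (q + 2)*(q + 3)*(q^2 - q) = q*(q + 2)*(q + 3)*(q - 1)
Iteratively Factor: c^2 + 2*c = (c + 2)*(c)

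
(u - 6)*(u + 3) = u^2 - 3*u - 18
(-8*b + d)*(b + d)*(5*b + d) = -40*b^3 - 43*b^2*d - 2*b*d^2 + d^3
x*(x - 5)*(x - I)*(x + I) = x^4 - 5*x^3 + x^2 - 5*x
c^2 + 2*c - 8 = (c - 2)*(c + 4)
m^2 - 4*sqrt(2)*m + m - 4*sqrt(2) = (m + 1)*(m - 4*sqrt(2))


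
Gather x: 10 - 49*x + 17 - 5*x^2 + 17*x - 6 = -5*x^2 - 32*x + 21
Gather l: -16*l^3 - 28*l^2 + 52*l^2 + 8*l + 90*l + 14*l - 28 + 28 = -16*l^3 + 24*l^2 + 112*l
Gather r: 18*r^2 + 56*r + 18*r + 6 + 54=18*r^2 + 74*r + 60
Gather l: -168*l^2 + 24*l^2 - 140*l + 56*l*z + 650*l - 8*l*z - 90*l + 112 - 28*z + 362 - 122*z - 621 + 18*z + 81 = -144*l^2 + l*(48*z + 420) - 132*z - 66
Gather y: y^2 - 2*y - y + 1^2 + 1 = y^2 - 3*y + 2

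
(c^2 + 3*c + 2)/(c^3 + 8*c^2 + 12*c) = (c + 1)/(c*(c + 6))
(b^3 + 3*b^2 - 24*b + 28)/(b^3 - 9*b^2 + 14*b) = (b^2 + 5*b - 14)/(b*(b - 7))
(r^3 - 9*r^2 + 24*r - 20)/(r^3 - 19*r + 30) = (r^2 - 7*r + 10)/(r^2 + 2*r - 15)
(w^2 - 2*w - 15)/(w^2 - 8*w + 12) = (w^2 - 2*w - 15)/(w^2 - 8*w + 12)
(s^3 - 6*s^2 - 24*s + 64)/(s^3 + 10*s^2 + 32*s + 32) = (s^2 - 10*s + 16)/(s^2 + 6*s + 8)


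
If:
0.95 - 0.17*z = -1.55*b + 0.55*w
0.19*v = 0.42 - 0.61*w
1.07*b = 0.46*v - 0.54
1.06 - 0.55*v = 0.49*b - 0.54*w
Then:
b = 0.27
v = 1.81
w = 0.13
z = 7.67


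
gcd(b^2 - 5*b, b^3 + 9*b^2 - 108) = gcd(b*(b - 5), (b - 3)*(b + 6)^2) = 1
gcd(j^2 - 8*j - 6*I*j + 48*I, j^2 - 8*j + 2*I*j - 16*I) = j - 8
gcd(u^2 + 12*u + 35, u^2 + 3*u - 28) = u + 7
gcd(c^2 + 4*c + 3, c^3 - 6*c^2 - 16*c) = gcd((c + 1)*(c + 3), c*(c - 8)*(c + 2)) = 1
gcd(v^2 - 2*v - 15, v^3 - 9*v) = v + 3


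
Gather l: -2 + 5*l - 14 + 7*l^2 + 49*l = 7*l^2 + 54*l - 16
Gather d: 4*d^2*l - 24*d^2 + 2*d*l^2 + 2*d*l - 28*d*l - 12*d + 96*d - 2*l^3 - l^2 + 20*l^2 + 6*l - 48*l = d^2*(4*l - 24) + d*(2*l^2 - 26*l + 84) - 2*l^3 + 19*l^2 - 42*l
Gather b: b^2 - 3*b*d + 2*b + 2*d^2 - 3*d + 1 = b^2 + b*(2 - 3*d) + 2*d^2 - 3*d + 1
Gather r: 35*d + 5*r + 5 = 35*d + 5*r + 5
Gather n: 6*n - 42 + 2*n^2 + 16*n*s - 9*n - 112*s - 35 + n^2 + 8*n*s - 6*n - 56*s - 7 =3*n^2 + n*(24*s - 9) - 168*s - 84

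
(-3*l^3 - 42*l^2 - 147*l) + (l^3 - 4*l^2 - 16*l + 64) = -2*l^3 - 46*l^2 - 163*l + 64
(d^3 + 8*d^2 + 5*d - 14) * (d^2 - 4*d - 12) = d^5 + 4*d^4 - 39*d^3 - 130*d^2 - 4*d + 168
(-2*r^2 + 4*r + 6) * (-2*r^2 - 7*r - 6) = 4*r^4 + 6*r^3 - 28*r^2 - 66*r - 36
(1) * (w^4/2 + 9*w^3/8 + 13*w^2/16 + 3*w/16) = w^4/2 + 9*w^3/8 + 13*w^2/16 + 3*w/16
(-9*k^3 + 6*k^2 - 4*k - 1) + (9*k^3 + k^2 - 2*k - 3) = 7*k^2 - 6*k - 4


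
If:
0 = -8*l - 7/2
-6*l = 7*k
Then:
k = 3/8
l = -7/16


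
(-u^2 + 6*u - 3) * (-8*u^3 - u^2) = 8*u^5 - 47*u^4 + 18*u^3 + 3*u^2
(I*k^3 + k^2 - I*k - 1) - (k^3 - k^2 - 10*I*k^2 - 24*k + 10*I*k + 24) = -k^3 + I*k^3 + 2*k^2 + 10*I*k^2 + 24*k - 11*I*k - 25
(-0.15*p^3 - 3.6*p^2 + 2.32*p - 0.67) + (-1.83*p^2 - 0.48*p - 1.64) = -0.15*p^3 - 5.43*p^2 + 1.84*p - 2.31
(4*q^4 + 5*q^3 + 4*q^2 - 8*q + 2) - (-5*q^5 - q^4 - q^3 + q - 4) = 5*q^5 + 5*q^4 + 6*q^3 + 4*q^2 - 9*q + 6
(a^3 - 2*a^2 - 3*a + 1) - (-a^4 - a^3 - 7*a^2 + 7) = a^4 + 2*a^3 + 5*a^2 - 3*a - 6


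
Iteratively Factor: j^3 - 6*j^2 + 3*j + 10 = (j + 1)*(j^2 - 7*j + 10) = (j - 5)*(j + 1)*(j - 2)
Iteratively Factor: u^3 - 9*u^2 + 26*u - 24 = (u - 4)*(u^2 - 5*u + 6) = (u - 4)*(u - 3)*(u - 2)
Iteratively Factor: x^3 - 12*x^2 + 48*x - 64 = (x - 4)*(x^2 - 8*x + 16) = (x - 4)^2*(x - 4)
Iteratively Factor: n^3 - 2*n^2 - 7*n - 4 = (n - 4)*(n^2 + 2*n + 1) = (n - 4)*(n + 1)*(n + 1)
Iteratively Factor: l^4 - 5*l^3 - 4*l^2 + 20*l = (l - 5)*(l^3 - 4*l) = (l - 5)*(l - 2)*(l^2 + 2*l) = (l - 5)*(l - 2)*(l + 2)*(l)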